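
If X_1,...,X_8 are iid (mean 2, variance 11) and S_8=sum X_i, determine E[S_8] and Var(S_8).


E[S_n] = n*mu = 8*2 = 16
Var(S_n) = n*sigma^2 = 8*11 = 88

E[S_8]=16, Var(S_8)=88


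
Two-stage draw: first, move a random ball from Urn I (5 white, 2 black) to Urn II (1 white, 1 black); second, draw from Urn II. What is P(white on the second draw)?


P(transfer white) = 5/7; P(transfer black) = 2/7
If white transferred: Urn II has 2 white of 3, so P(white|white moved) = 2/3
If black transferred: Urn II has 1 white of 3, so P(white|black moved) = 1/3
By total probability: P(white) = 5/7*2/3 + 2/7*1/3 = 4/7

4/7


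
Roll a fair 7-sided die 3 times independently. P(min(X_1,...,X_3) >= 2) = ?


P(min >= 2) = P(all X_i >= 2) = (P(X_1 >= 2))^3
= (6/7)^3 = 216/343

216/343


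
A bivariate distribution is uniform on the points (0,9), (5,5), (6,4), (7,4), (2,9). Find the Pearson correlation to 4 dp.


Cov(X,Y) = -5.8000, Var(X) = 6.8000, Var(Y) = 5.3600
rho = Cov/(sqrt(VarX)*sqrt(VarY)) = -0.9607

-0.9607


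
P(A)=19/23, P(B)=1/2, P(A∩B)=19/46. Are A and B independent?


P(A)*P(B) = 19/23*1/2 = 19/46
P(A∩B) = 19/46, which equals P(A)P(B), so independent

Yes, A and B are independent


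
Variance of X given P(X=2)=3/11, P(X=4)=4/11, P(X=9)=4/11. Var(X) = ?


E[X] = 58/11, E[X^2] = 400/11
Var(X) = E[X^2] - (E[X])^2 = 400/11 - (58/11)^2 = 1036/121

1036/121


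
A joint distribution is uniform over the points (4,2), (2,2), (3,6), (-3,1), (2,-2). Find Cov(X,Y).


E[X]=8/5, E[Y]=9/5, E[XY]=23/5
Cov(X,Y) = E[XY] - E[X]E[Y] = 23/5 - 8/5*9/5 = 43/25

43/25


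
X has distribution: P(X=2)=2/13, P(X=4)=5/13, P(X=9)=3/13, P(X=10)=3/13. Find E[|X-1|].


E[|X-1|] = sum(g(x)*P(x))
= 1*2/13 + 3*5/13 + 8*3/13 + 9*3/13
= 68/13

68/13


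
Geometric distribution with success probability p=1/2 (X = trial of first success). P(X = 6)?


P(X=6) = (1-p)^5 * p = (1/2)^5 * 1/2
= 1/32 * 1/2 = 1/64

1/64


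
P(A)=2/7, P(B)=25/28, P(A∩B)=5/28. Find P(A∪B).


P(A∪B) = P(A) + P(B) - P(A∩B)
= 2/7 + 25/28 - 5/28 = 1

1


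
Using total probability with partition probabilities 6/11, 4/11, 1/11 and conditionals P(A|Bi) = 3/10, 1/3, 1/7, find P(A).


P(A) = P(A|B1)P(B1) + P(A|B2)P(B2) + P(A|B3)P(B3)
= 3/10*6/11 + 1/3*4/11 + 1/7*1/11
= 9/55 + 4/33 + 1/77 = 344/1155

344/1155


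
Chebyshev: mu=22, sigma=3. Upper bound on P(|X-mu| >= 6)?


k = 6/3 = 2
Chebyshev: P(|X-mu| >= k*sigma) <= 1/k^2 = 1/2^2 = 1/4

1/4


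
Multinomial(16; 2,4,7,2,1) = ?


16! = 20922789888000
Denominator: 2!=2 * 4!=24 * 7!=5040 * 2!=2 * 1!=1
Coefficient = 20922789888000 / 483840 = 43243200

43243200


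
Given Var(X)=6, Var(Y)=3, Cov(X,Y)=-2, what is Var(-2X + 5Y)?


Var(-2X + 5Y) = (-2)^2*Var(X) + 5^2*Var(Y) + 2*(-2)*5*Cov(X,Y)
= 4*6 + 25*3 - 20*(-2)
= 24 + 75 + 40 = 139

139


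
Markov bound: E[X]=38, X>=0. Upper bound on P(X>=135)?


Markov: P(X >= a) <= E[X]/a
P(X >= 135) <= 38/135

38/135


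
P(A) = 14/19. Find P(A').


P(A') = 1 - P(A) = 1 - 14/19 = 5/19

5/19


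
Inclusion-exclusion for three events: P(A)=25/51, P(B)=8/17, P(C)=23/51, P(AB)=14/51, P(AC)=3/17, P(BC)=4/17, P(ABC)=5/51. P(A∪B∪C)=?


P(A∪B∪C) = P(A)+P(B)+P(C) - P(AB)-P(AC)-P(BC) + P(ABC)
= 25/51+8/17+23/51 - 14/51-3/17-4/17 + 5/51
= 14/17

14/17


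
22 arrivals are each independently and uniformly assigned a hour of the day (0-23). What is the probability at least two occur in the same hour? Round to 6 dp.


P(all different) = prod((24-i)/24 for i=0..21) = 0.000000
P(at least one match) = 1 - 0.000000 = 1.000000

1.000000


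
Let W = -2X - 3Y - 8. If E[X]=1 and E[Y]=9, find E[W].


E[-2X - 3Y - 8] = -2*E[X] - 3*E[Y] - 8
= (-2)*(1) + (-3)*(9) + (-8)
= -2 - 27 - 8 = -37

-37


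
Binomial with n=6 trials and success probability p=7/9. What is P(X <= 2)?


P(X<=2) = P(X=0) + P(X=1) + P(X=2)
= 64/531441 + 448/177147 + 3920/177147
= 13168/531441

13168/531441


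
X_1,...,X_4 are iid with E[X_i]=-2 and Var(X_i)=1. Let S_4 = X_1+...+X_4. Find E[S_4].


E[S_n] = n*E[X_1] = 4*-2 = -8

-8


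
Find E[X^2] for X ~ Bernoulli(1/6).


For Bernoulli: X in {0,1}
E[X^2] = 0^2*(1-1/6) + 1^2*1/6 = 1/6

1/6


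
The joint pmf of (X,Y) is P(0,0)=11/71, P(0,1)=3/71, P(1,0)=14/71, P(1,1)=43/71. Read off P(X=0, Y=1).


Read from table: P(X=0, Y=1) = 3/71

3/71


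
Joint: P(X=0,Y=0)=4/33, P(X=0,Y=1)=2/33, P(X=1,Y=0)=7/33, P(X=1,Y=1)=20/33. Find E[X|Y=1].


P(Y=1) = 22/33
E[X|Y=1] = (0*2 + 1*20)/22 = 20/22 = 10/11

10/11


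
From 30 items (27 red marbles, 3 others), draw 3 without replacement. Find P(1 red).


P(X=1) = C(27,1)*C(3,2) / C(30,3)
= 27*3 / 4060
= 81/4060

81/4060


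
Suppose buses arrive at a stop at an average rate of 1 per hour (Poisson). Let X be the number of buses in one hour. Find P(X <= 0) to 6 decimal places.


P(X<=0) = e^(-1)*1^0/0!
≈ 0.3678794412
≈ 0.367879

0.367879


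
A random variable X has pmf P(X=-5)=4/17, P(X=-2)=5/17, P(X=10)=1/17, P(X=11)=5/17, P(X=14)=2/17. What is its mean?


E[X] = sum(x * P(x))
= -5*4/17 - 2*5/17 + 10*1/17 + 11*5/17 + 14*2/17
= 63/17

63/17


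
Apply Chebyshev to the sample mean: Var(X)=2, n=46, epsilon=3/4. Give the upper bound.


Var(Xbar) = Var(X)/n = 2/46
Chebyshev: P(|Xbar-mu| >= 3/4) <= Var(Xbar)/(3/4)^2 = (1/23)/(9/16) = 16/207

16/207


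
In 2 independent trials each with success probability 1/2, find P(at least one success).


P(at least one) = 1 - P(none)
P(none) = (1 - 1/2)^2 = (1/2)^2 = 1/4
P(at least one) = 1 - 1/4 = 3/4

3/4


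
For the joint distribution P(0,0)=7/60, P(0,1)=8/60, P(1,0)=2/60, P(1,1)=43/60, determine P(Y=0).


P(Y=0) = P(0,0)+P(1,0) = 7/60 + 2/60 = 9/60 = 3/20

3/20


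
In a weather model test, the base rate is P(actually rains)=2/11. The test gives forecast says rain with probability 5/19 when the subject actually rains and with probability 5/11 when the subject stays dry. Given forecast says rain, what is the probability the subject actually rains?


P(A) = P(A|B)P(B) + P(A|B')P(B') = 5/19*2/11 + 5/11*9/11 = 965/2299
P(B|A) = P(A|B)P(B)/P(A) = (10/209)/(965/2299) = 22/193

22/193


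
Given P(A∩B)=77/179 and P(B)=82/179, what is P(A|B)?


P(A|B) = P(A∩B)/P(B) = (77/179)/(82/179) = 77/82

77/82


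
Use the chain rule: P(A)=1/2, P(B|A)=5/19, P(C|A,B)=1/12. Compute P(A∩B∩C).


P(A∩B∩C) = P(A) * P(B|A) * P(C|A∩B)
= 1/2 * 5/19 * 1/12
= 5/38 * 1/12 = 5/456

5/456


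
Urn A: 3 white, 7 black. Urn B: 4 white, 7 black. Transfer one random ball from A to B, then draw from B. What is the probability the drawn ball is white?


P(transfer white) = 3/10; P(transfer black) = 7/10
If white transferred: Urn II has 5 white of 12, so P(white|white moved) = 5/12
If black transferred: Urn II has 4 white of 12, so P(white|black moved) = 1/3
By total probability: P(white) = 3/10*5/12 + 7/10*1/3 = 43/120

43/120


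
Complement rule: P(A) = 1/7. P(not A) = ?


P(A') = 1 - P(A) = 1 - 1/7 = 6/7

6/7


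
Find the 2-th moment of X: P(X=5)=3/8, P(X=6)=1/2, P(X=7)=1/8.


E[X^2] = sum(x^2 * P(x))
= 25*3/8 + 36*1/2 + 49*1/8
= 67/2

67/2


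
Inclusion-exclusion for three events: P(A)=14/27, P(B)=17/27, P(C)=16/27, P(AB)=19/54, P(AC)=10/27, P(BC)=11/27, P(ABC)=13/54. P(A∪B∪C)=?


P(A∪B∪C) = P(A)+P(B)+P(C) - P(AB)-P(AC)-P(BC) + P(ABC)
= 14/27+17/27+16/27 - 19/54-10/27-11/27 + 13/54
= 23/27

23/27


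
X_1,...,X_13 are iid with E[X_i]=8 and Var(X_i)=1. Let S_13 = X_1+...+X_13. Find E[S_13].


E[S_n] = n*E[X_1] = 13*8 = 104

104


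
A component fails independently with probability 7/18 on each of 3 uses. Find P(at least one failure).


P(at least one) = 1 - P(none)
P(none) = (1 - 7/18)^3 = (11/18)^3 = 1331/5832
P(at least one) = 1 - 1331/5832 = 4501/5832

4501/5832


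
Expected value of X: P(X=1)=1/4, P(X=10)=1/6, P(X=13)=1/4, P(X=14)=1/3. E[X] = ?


E[X] = sum(x * P(x))
= 1*1/4 + 10*1/6 + 13*1/4 + 14*1/3
= 59/6

59/6


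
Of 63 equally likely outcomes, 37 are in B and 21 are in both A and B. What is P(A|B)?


P(A|B) = P(A∩B)/P(B) = (21/63)/(37/63) = 21/37

21/37


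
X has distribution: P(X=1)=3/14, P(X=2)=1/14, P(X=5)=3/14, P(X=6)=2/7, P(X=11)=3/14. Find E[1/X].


E[1/X] = sum(g(x)*P(x))
= 1*3/14 + 1/2*1/14 + 1/5*3/14 + 1/6*2/7 + 1/11*3/14
= 1663/4620

1663/4620


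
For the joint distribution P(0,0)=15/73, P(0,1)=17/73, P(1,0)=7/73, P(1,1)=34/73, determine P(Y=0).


P(Y=0) = P(0,0)+P(1,0) = 15/73 + 7/73 = 22/73

22/73


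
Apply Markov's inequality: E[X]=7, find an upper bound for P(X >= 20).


Markov: P(X >= a) <= E[X]/a
P(X >= 20) <= 7/20

7/20


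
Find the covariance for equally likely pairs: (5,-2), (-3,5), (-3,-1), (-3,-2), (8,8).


E[X]=4/5, E[Y]=8/5, E[XY]=48/5
Cov(X,Y) = E[XY] - E[X]E[Y] = 48/5 - 4/5*8/5 = 208/25

208/25


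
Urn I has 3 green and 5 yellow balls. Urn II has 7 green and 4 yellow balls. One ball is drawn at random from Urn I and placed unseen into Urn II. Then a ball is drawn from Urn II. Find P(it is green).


P(transfer green) = 3/8; P(transfer yellow) = 5/8
If green transferred: Urn II has 8 green of 12, so P(green|green moved) = 2/3
If yellow transferred: Urn II has 7 green of 12, so P(green|yellow moved) = 7/12
By total probability: P(green) = 3/8*2/3 + 5/8*7/12 = 59/96

59/96


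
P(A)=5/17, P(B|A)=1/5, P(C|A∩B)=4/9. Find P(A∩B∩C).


P(A∩B∩C) = P(A) * P(B|A) * P(C|A∩B)
= 5/17 * 1/5 * 4/9
= 1/17 * 4/9 = 4/153

4/153


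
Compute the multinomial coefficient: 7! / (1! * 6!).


7! = 5040
Denominator: 1!=1 * 6!=720
Coefficient = 5040 / 720 = 7

7


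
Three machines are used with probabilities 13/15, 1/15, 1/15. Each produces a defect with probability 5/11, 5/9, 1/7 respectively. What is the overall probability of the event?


P(A) = P(A|B1)P(B1) + P(A|B2)P(B2) + P(A|B3)P(B3)
= 5/11*13/15 + 5/9*1/15 + 1/7*1/15
= 13/33 + 1/27 + 1/105 = 4579/10395

4579/10395


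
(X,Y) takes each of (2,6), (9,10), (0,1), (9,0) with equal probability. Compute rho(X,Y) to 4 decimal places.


Cov(X,Y) = 4.2500, Var(X) = 16.5000, Var(Y) = 16.1875
rho = Cov/(sqrt(VarX)*sqrt(VarY)) = 0.2601

0.2601


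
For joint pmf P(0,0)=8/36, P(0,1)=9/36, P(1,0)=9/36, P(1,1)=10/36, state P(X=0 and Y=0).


Read from table: P(X=0, Y=0) = 8/36 = 2/9

2/9


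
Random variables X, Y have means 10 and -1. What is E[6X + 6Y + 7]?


E[6X + 6Y + 7] = 6*E[X] + 6*E[Y] + 7
= (6)*(10) + (6)*(-1) + (7)
= 60 - 6 + 7 = 61

61


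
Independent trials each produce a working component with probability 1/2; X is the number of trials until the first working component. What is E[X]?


For geometric (trials until first success), E[X] = 1/p = 1/(1/2) = 2

2


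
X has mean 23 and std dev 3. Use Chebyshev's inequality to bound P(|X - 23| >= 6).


k = 6/3 = 2
Chebyshev: P(|X-mu| >= k*sigma) <= 1/k^2 = 1/2^2 = 1/4

1/4


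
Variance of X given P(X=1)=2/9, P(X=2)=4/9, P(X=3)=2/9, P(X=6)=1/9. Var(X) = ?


E[X] = 22/9, E[X^2] = 8
Var(X) = E[X^2] - (E[X])^2 = 8 - (22/9)^2 = 164/81

164/81


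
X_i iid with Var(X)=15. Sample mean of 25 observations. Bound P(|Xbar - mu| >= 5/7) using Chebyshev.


Var(Xbar) = Var(X)/n = 15/25
Chebyshev: P(|Xbar-mu| >= 5/7) <= Var(Xbar)/(5/7)^2 = (3/5)/(25/49) = 147/125
Bound exceeds 1, so trivial bound: 1

1


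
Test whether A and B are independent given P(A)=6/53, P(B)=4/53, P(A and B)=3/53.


P(A)*P(B) = 6/53*4/53 = 24/2809
P(A∩B) = 3/53 != 24/2809, so not independent

No, A and B are not independent


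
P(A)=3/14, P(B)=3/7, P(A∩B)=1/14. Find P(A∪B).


P(A∪B) = P(A) + P(B) - P(A∩B)
= 3/14 + 3/7 - 1/14 = 4/7

4/7


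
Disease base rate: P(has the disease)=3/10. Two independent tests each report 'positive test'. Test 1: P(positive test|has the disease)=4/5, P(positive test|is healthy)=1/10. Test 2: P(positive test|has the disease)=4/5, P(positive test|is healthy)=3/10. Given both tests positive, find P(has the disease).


After test 1: P(+) = 4/5*3/10 + 1/10*7/10 = 31/100
P(B|+) = (6/25)/(31/100) = 24/31
After test 2 (use post1 as new prior): P(+) = 4/5*24/31 + 3/10*7/31 = 213/310
P(B|+,+) = (96/155)/(213/310) = 64/71

64/71


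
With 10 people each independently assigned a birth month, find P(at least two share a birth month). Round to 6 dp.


P(all different) = prod((12-i)/12 for i=0..9) = 0.003868
P(at least one match) = 1 - 0.003868 = 0.996132

0.996132


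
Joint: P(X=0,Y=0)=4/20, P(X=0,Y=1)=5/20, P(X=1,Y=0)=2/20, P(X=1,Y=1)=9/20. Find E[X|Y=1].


P(Y=1) = 14/20
E[X|Y=1] = (0*5 + 1*9)/14 = 9/14

9/14


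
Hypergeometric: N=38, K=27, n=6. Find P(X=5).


P(X=5) = C(27,5)*C(11,1) / C(38,6)
= 80730*11 / 2760681
= 888030/2760681 = 26910/83657

26910/83657


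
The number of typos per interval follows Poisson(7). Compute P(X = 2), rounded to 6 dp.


P(X=2) = e^(-7) * 7^2 / 2!
≈ 0.0009118819656 * 49 / 2
≈ 0.022341

0.022341


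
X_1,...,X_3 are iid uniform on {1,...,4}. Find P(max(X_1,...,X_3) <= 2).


P(max <= 2) = P(all X_i <= 2) = (P(X_1 <= 2))^3
= (2/4)^3 = (1/2)^3 = 1/8

1/8


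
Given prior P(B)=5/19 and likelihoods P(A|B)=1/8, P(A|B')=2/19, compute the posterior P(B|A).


P(A) = P(A|B)P(B) + P(A|B')P(B') = 1/8*5/19 + 2/19*14/19 = 319/2888
P(B|A) = P(A|B)P(B)/P(A) = (5/152)/(319/2888) = 95/319

95/319


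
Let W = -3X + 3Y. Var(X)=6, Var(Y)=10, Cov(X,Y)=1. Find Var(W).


Var(-3X + 3Y) = (-3)^2*Var(X) + 3^2*Var(Y) + 2*(-3)*3*Cov(X,Y)
= 9*6 + 9*10 - 18*1
= 54 + 90 - 18 = 126

126


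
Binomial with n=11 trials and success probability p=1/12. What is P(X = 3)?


P(X=3) = C(11,3) * p^3 * (1-p)^8
= 165 * 1/1728 * 214358881/429981696
= 11789738455/247669456896

11789738455/247669456896


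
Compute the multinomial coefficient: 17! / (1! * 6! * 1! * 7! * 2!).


17! = 355687428096000
Denominator: 1!=1 * 6!=720 * 1!=1 * 7!=5040 * 2!=2
Coefficient = 355687428096000 / 7257600 = 49008960

49008960


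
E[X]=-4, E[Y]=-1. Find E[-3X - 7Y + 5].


E[-3X - 7Y + 5] = -3*E[X] - 7*E[Y] + 5
= (-3)*(-4) + (-7)*(-1) + (5)
= 12 + 7 + 5 = 24

24


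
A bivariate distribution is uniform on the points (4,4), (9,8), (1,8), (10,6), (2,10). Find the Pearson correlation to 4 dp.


Cov(X,Y) = -2.2400, Var(X) = 13.3600, Var(Y) = 4.1600
rho = Cov/(sqrt(VarX)*sqrt(VarY)) = -0.3005

-0.3005


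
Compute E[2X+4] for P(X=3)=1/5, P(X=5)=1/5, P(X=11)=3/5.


E[2X+4] = sum(g(x)*P(x))
= 10*1/5 + 14*1/5 + 26*3/5
= 102/5

102/5


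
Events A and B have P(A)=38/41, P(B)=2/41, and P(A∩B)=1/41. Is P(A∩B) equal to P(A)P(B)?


P(A)*P(B) = 38/41*2/41 = 76/1681
P(A∩B) = 1/41 != 76/1681, so not independent

No, A and B are not independent


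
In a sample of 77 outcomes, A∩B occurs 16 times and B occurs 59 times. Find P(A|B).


P(A|B) = P(A∩B)/P(B) = (16/77)/(59/77) = 16/59

16/59


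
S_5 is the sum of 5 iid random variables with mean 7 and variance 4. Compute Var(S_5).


By independence, Var(S_n) = n*Var(X_1) = 5*4 = 20

20


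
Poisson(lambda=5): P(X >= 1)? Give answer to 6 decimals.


P(X>=1) = 1 - P(X<=0) = 1 - (e^(-5)*5^0/0!)
≈ 1 - 0.0067379470 = 0.9932620530
≈ 0.993262

0.993262


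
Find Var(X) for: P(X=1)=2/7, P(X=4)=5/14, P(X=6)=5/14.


E[X] = 27/7, E[X^2] = 132/7
Var(X) = E[X^2] - (E[X])^2 = 132/7 - (27/7)^2 = 195/49

195/49


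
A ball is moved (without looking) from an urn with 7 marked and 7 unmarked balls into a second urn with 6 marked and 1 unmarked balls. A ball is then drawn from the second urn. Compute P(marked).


P(transfer marked) = 7/14 = 1/2; P(transfer unmarked) = 1/2
If marked transferred: Urn II has 7 marked of 8, so P(marked|marked moved) = 7/8
If unmarked transferred: Urn II has 6 marked of 8, so P(marked|unmarked moved) = 3/4
By total probability: P(marked) = 1/2*7/8 + 1/2*3/4 = 13/16

13/16


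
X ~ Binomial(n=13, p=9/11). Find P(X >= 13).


P(X>=13) = P(X=13)
= 2541865828329/34522712143931
= 2541865828329/34522712143931

2541865828329/34522712143931


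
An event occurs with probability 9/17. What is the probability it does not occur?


P(A') = 1 - P(A) = 1 - 9/17 = 8/17

8/17


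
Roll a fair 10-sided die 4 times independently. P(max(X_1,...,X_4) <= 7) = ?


P(max <= 7) = P(all X_i <= 7) = (P(X_1 <= 7))^4
= (7/10)^4 = 2401/10000

2401/10000


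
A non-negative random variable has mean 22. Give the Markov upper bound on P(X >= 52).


Markov: P(X >= a) <= E[X]/a
P(X >= 52) <= 22/52 = 11/26

11/26


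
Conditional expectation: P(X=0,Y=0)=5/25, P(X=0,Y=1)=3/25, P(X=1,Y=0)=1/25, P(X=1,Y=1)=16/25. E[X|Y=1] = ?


P(Y=1) = 19/25
E[X|Y=1] = (0*3 + 1*16)/19 = 16/19

16/19


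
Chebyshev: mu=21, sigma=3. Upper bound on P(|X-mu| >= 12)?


k = 12/3 = 4
Chebyshev: P(|X-mu| >= k*sigma) <= 1/k^2 = 1/4^2 = 1/16

1/16


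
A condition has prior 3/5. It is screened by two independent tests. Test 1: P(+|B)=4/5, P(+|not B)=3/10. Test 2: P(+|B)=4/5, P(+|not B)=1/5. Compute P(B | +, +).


After test 1: P(+) = 4/5*3/5 + 3/10*2/5 = 3/5
P(B|+) = (12/25)/(3/5) = 4/5
After test 2 (use post1 as new prior): P(+) = 4/5*4/5 + 1/5*1/5 = 17/25
P(B|+,+) = (16/25)/(17/25) = 16/17

16/17


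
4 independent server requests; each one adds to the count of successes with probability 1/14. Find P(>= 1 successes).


P(at least one) = 1 - P(none)
P(none) = (1 - 1/14)^4 = (13/14)^4 = 28561/38416
P(at least one) = 1 - 28561/38416 = 9855/38416

9855/38416


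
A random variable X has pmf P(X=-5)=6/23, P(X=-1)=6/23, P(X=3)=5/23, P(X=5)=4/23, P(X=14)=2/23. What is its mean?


E[X] = sum(x * P(x))
= -5*6/23 - 1*6/23 + 3*5/23 + 5*4/23 + 14*2/23
= 27/23

27/23


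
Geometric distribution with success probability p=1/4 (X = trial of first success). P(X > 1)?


P(X > 1) = P(first 1 trials all fail) = (1-p)^1 = (3/4)^1 = 3/4

3/4


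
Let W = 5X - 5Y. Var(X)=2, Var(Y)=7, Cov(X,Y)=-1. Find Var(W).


Var(5X - 5Y) = 5^2*Var(X) + (-5)^2*Var(Y) + 2*5*(-5)*Cov(X,Y)
= 25*2 + 25*7 - 50*(-1)
= 50 + 175 + 50 = 275

275


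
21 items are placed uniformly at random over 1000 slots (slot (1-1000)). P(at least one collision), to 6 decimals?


P(all different) = prod((1000-i)/1000 for i=0..20) = 0.809410
P(at least one match) = 1 - 0.809410 = 0.190590

0.190590


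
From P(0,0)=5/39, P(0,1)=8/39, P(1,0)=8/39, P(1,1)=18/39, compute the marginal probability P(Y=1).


P(Y=1) = P(0,1)+P(1,1) = 8/39 + 18/39 = 26/39 = 2/3

2/3


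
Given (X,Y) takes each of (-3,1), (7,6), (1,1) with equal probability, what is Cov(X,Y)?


E[X]=5/3, E[Y]=8/3, E[XY]=40/3
Cov(X,Y) = E[XY] - E[X]E[Y] = 40/3 - 5/3*8/3 = 80/9

80/9


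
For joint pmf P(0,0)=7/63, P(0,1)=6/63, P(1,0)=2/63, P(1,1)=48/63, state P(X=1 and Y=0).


Read from table: P(X=1, Y=0) = 2/63

2/63


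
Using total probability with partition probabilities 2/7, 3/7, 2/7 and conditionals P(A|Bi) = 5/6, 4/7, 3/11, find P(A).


P(A) = P(A|B1)P(B1) + P(A|B2)P(B2) + P(A|B3)P(B3)
= 5/6*2/7 + 4/7*3/7 + 3/11*2/7
= 5/21 + 12/49 + 6/77 = 907/1617

907/1617


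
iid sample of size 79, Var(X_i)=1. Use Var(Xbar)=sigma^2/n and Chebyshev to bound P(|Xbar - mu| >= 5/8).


Var(Xbar) = Var(X)/n = 1/79
Chebyshev: P(|Xbar-mu| >= 5/8) <= Var(Xbar)/(5/8)^2 = (1/79)/(25/64) = 64/1975

64/1975


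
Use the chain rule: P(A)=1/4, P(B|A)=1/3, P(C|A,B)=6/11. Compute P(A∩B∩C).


P(A∩B∩C) = P(A) * P(B|A) * P(C|A∩B)
= 1/4 * 1/3 * 6/11
= 1/12 * 6/11 = 1/22

1/22


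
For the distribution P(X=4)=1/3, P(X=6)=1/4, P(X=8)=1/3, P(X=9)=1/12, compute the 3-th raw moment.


E[X^3] = sum(x^3 * P(x))
= 64*1/3 + 216*1/4 + 512*1/3 + 729*1/12
= 1227/4

1227/4


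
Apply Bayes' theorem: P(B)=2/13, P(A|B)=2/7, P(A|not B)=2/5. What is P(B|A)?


P(A) = P(A|B)P(B) + P(A|B')P(B') = 2/7*2/13 + 2/5*11/13 = 174/455
P(B|A) = P(A|B)P(B)/P(A) = (4/91)/(174/455) = 10/87

10/87


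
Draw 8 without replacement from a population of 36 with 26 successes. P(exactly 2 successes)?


P(X=2) = C(26,2)*C(10,6) / C(36,8)
= 325*210 / 30260340
= 68250/30260340 = 2275/1008678

2275/1008678


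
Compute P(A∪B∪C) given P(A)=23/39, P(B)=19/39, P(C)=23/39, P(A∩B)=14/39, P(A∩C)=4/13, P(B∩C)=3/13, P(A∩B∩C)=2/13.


P(A∪B∪C) = P(A)+P(B)+P(C) - P(AB)-P(AC)-P(BC) + P(ABC)
= 23/39+19/39+23/39 - 14/39-4/13-3/13 + 2/13
= 12/13

12/13


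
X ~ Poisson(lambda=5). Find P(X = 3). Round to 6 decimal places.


P(X=3) = e^(-5) * 5^3 / 3!
≈ 0.006737946999 * 125 / 6
≈ 0.140374

0.140374


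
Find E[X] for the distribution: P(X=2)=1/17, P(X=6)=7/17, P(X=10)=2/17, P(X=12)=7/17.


E[X] = sum(x * P(x))
= 2*1/17 + 6*7/17 + 10*2/17 + 12*7/17
= 148/17

148/17


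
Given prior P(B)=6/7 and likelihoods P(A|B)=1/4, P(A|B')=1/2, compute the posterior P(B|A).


P(A) = P(A|B)P(B) + P(A|B')P(B') = 1/4*6/7 + 1/2*1/7 = 2/7
P(B|A) = P(A|B)P(B)/P(A) = (3/14)/(2/7) = 3/4

3/4


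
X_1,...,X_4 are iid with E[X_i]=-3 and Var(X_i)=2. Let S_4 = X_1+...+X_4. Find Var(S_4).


By independence, Var(S_n) = n*Var(X_1) = 4*2 = 8

8


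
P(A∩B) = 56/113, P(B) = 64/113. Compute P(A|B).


P(A|B) = P(A∩B)/P(B) = (56/113)/(64/113) = 56/64 = 7/8

7/8


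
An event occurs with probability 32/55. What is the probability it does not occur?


P(A') = 1 - P(A) = 1 - 32/55 = 23/55

23/55


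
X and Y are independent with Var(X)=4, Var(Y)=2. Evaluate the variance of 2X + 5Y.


Independence => Cov(X,Y)=0
Var(2X + 5Y) = 2^2*Var(X) + 5^2*Var(Y)
= 4*4 + 25*2 = 66

66


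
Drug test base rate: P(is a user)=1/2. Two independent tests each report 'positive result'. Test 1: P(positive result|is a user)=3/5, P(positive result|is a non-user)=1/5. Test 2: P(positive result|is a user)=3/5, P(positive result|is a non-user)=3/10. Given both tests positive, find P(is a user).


After test 1: P(+) = 3/5*1/2 + 1/5*1/2 = 2/5
P(B|+) = (3/10)/(2/5) = 3/4
After test 2 (use post1 as new prior): P(+) = 3/5*3/4 + 3/10*1/4 = 21/40
P(B|+,+) = (9/20)/(21/40) = 6/7

6/7


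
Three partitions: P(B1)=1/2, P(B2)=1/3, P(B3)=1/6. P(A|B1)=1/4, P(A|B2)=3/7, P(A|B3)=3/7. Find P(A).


P(A) = P(A|B1)P(B1) + P(A|B2)P(B2) + P(A|B3)P(B3)
= 1/4*1/2 + 3/7*1/3 + 3/7*1/6
= 1/8 + 1/7 + 1/14 = 19/56

19/56


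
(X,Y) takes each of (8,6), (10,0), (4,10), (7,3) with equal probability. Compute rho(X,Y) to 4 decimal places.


Cov(X,Y) = -7.1875, Var(X) = 4.6875, Var(Y) = 13.6875
rho = Cov/(sqrt(VarX)*sqrt(VarY)) = -0.8973

-0.8973


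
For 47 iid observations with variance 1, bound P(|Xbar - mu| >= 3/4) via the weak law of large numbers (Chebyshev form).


Var(Xbar) = Var(X)/n = 1/47
Chebyshev: P(|Xbar-mu| >= 3/4) <= Var(Xbar)/(3/4)^2 = (1/47)/(9/16) = 16/423

16/423


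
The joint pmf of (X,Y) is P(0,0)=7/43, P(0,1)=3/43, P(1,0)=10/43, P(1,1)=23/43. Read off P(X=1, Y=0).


Read from table: P(X=1, Y=0) = 10/43

10/43


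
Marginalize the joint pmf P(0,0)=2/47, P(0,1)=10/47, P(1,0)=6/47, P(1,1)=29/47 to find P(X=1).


P(X=1) = P(1,0)+P(1,1) = 6/47 + 29/47 = 35/47

35/47


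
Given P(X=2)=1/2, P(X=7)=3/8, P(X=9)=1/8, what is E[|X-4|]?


E[|X-4|] = sum(g(x)*P(x))
= 2*1/2 + 3*3/8 + 5*1/8
= 11/4

11/4


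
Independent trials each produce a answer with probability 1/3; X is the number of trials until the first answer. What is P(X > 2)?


P(X > 2) = P(first 2 trials all fail) = (1-p)^2 = (2/3)^2 = 4/9

4/9


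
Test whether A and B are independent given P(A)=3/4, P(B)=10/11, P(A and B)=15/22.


P(A)*P(B) = 3/4*10/11 = 15/22
P(A∩B) = 15/22, which equals P(A)P(B), so independent

Yes, A and B are independent


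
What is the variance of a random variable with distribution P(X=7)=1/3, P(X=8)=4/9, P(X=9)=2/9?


E[X] = 71/9, E[X^2] = 565/9
Var(X) = E[X^2] - (E[X])^2 = 565/9 - (71/9)^2 = 44/81

44/81


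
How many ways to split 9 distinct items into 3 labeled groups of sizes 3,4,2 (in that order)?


9! = 362880
Denominator: 3!=6 * 4!=24 * 2!=2
Coefficient = 362880 / 288 = 1260

1260


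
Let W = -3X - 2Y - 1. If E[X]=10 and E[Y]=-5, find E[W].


E[-3X - 2Y - 1] = -3*E[X] - 2*E[Y] - 1
= (-3)*(10) + (-2)*(-5) + (-1)
= -30 + 10 - 1 = -21

-21


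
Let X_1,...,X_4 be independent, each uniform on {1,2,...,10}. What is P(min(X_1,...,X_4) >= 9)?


P(min >= 9) = P(all X_i >= 9) = (P(X_1 >= 9))^4
= (2/10)^4 = (1/5)^4 = 1/625

1/625


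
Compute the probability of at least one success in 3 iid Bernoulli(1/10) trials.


P(at least one) = 1 - P(none)
P(none) = (1 - 1/10)^3 = (9/10)^3 = 729/1000
P(at least one) = 1 - 729/1000 = 271/1000

271/1000


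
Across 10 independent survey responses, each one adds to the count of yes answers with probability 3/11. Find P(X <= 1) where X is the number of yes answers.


P(X<=1) = P(X=0) + P(X=1)
= 1073741824/25937424601 + 4026531840/25937424601
= 5100273664/25937424601

5100273664/25937424601


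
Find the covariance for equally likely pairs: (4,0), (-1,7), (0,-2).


E[X]=1, E[Y]=5/3, E[XY]=-7/3
Cov(X,Y) = E[XY] - E[X]E[Y] = -7/3 - 1*5/3 = -4

-4


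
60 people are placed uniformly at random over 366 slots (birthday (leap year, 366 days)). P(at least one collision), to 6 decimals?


P(all different) = prod((366-i)/366 for i=0..59) = 0.005966
P(at least one match) = 1 - 0.005966 = 0.994034

0.994034


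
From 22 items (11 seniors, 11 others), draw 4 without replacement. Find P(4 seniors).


P(X=4) = C(11,4)*C(11,0) / C(22,4)
= 330*1 / 7315
= 330/7315 = 6/133

6/133


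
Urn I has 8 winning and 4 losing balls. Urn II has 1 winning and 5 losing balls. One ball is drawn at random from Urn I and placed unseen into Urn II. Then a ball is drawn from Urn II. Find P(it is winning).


P(transfer winning) = 8/12 = 2/3; P(transfer losing) = 1/3
If winning transferred: Urn II has 2 winning of 7, so P(winning|winning moved) = 2/7
If losing transferred: Urn II has 1 winning of 7, so P(winning|losing moved) = 1/7
By total probability: P(winning) = 2/3*2/7 + 1/3*1/7 = 5/21

5/21


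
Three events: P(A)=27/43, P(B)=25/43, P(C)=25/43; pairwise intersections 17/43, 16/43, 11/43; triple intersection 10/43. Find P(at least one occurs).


P(A∪B∪C) = P(A)+P(B)+P(C) - P(AB)-P(AC)-P(BC) + P(ABC)
= 27/43+25/43+25/43 - 17/43-16/43-11/43 + 10/43
= 1

1


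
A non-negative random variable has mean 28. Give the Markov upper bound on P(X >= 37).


Markov: P(X >= a) <= E[X]/a
P(X >= 37) <= 28/37

28/37


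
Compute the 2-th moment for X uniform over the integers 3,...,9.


E[X^2] = (1/7) * sum(x^2 for x=3..9)
= 280/7 = 40

40


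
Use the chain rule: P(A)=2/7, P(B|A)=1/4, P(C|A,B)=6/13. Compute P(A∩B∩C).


P(A∩B∩C) = P(A) * P(B|A) * P(C|A∩B)
= 2/7 * 1/4 * 6/13
= 1/14 * 6/13 = 3/91

3/91


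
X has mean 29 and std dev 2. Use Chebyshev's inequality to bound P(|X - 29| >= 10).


k = 10/2 = 5
Chebyshev: P(|X-mu| >= k*sigma) <= 1/k^2 = 1/5^2 = 1/25

1/25


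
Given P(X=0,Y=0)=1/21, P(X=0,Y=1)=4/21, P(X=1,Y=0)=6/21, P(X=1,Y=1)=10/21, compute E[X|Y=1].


P(Y=1) = 14/21
E[X|Y=1] = (0*4 + 1*10)/14 = 10/14 = 5/7

5/7


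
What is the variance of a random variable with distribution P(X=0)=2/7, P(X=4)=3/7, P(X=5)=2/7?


E[X] = 22/7, E[X^2] = 14
Var(X) = E[X^2] - (E[X])^2 = 14 - (22/7)^2 = 202/49

202/49


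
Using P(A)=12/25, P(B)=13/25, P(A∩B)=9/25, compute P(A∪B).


P(A∪B) = P(A) + P(B) - P(A∩B)
= 12/25 + 13/25 - 9/25 = 16/25

16/25


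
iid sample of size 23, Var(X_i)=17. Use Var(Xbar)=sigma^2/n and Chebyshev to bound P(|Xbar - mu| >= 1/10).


Var(Xbar) = Var(X)/n = 17/23
Chebyshev: P(|Xbar-mu| >= 1/10) <= Var(Xbar)/(1/10)^2 = (17/23)/(1/100) = 1700/23
Bound exceeds 1, so trivial bound: 1

1


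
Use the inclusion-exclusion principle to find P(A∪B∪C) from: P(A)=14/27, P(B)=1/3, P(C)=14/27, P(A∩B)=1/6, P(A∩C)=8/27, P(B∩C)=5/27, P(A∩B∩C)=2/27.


P(A∪B∪C) = P(A)+P(B)+P(C) - P(AB)-P(AC)-P(BC) + P(ABC)
= 14/27+1/3+14/27 - 1/6-8/27-5/27 + 2/27
= 43/54

43/54


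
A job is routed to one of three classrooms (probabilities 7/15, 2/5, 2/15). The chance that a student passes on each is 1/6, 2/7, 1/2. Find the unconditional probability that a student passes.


P(A) = P(A|B1)P(B1) + P(A|B2)P(B2) + P(A|B3)P(B3)
= 1/6*7/15 + 2/7*2/5 + 1/2*2/15
= 7/90 + 4/35 + 1/15 = 163/630

163/630


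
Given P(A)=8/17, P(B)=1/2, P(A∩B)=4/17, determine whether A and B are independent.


P(A)*P(B) = 8/17*1/2 = 4/17
P(A∩B) = 4/17, which equals P(A)P(B), so independent

Yes, A and B are independent


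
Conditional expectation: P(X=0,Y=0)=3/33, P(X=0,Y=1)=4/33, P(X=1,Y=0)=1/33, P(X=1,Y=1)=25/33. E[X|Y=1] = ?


P(Y=1) = 29/33
E[X|Y=1] = (0*4 + 1*25)/29 = 25/29

25/29


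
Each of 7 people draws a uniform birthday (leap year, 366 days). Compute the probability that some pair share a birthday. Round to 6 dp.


P(all different) = prod((366-i)/366 for i=0..6) = 0.943914
P(at least one match) = 1 - 0.943914 = 0.056086

0.056086


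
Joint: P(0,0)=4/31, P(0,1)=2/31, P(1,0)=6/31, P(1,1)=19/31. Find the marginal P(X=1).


P(X=1) = P(1,0)+P(1,1) = 6/31 + 19/31 = 25/31

25/31


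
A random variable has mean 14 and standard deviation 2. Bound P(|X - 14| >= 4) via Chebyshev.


k = 4/2 = 2
Chebyshev: P(|X-mu| >= k*sigma) <= 1/k^2 = 1/2^2 = 1/4

1/4


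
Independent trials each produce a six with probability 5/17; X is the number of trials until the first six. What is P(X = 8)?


P(X=8) = (1-p)^7 * p = (12/17)^7 * 5/17
= 35831808/410338673 * 5/17 = 179159040/6975757441

179159040/6975757441


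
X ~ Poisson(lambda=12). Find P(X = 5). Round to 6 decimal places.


P(X=5) = e^(-12) * 12^5 / 5!
≈ 0.000006144212353 * 248832 / 120
≈ 0.012741

0.012741


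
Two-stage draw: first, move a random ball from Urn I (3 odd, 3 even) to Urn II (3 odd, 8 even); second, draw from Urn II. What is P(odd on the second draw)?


P(transfer odd) = 3/6 = 1/2; P(transfer even) = 1/2
If odd transferred: Urn II has 4 odd of 12, so P(odd|odd moved) = 1/3
If even transferred: Urn II has 3 odd of 12, so P(odd|even moved) = 1/4
By total probability: P(odd) = 1/2*1/3 + 1/2*1/4 = 7/24

7/24


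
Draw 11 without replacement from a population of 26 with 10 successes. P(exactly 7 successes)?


P(X=7) = C(10,7)*C(16,4) / C(26,11)
= 120*1820 / 7726160
= 218400/7726160 = 210/7429

210/7429


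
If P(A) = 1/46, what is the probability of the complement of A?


P(A') = 1 - P(A) = 1 - 1/46 = 45/46

45/46


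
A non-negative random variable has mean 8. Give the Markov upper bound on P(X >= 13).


Markov: P(X >= a) <= E[X]/a
P(X >= 13) <= 8/13

8/13


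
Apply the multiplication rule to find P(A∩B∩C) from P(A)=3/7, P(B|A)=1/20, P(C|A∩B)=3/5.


P(A∩B∩C) = P(A) * P(B|A) * P(C|A∩B)
= 3/7 * 1/20 * 3/5
= 3/140 * 3/5 = 9/700

9/700


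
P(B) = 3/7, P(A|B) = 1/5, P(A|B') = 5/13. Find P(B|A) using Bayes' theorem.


P(A) = P(A|B)P(B) + P(A|B')P(B') = 1/5*3/7 + 5/13*4/7 = 139/455
P(B|A) = P(A|B)P(B)/P(A) = (3/35)/(139/455) = 39/139

39/139


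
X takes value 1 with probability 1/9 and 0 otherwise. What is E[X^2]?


For Bernoulli: X in {0,1}
E[X^2] = 0^2*(1-1/9) + 1^2*1/9 = 1/9

1/9


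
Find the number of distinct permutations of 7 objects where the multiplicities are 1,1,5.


7! = 5040
Denominator: 1!=1 * 1!=1 * 5!=120
Coefficient = 5040 / 120 = 42

42


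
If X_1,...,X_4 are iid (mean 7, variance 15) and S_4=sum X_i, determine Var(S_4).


By independence, Var(S_n) = n*Var(X_1) = 4*15 = 60

60


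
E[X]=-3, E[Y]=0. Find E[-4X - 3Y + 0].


E[-4X - 3Y + 0] = -4*E[X] - 3*E[Y] + 0
= (-4)*(-3) + (-3)*(0) + (0)
= 12 + 0 + 0 = 12

12


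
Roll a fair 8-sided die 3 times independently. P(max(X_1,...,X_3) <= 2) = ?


P(max <= 2) = P(all X_i <= 2) = (P(X_1 <= 2))^3
= (2/8)^3 = (1/4)^3 = 1/64

1/64


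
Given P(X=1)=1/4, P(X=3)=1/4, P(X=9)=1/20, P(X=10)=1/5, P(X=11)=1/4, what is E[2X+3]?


E[2X+3] = sum(g(x)*P(x))
= 5*1/4 + 9*1/4 + 21*1/20 + 23*1/5 + 25*1/4
= 77/5

77/5


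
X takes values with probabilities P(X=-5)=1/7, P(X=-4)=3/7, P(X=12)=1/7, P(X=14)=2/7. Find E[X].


E[X] = sum(x * P(x))
= -5*1/7 - 4*3/7 + 12*1/7 + 14*2/7
= 23/7

23/7


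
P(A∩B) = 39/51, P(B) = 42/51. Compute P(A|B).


P(A|B) = P(A∩B)/P(B) = (39/51)/(42/51) = 39/42 = 13/14

13/14


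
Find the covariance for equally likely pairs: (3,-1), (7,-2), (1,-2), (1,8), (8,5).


E[X]=4, E[Y]=8/5, E[XY]=29/5
Cov(X,Y) = E[XY] - E[X]E[Y] = 29/5 - 4*8/5 = -3/5

-3/5


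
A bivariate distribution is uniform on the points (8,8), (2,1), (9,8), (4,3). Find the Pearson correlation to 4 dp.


Cov(X,Y) = 8.7500, Var(X) = 8.1875, Var(Y) = 9.5000
rho = Cov/(sqrt(VarX)*sqrt(VarY)) = 0.9921

0.9921


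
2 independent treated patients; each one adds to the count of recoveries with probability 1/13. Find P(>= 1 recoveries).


P(at least one) = 1 - P(none)
P(none) = (1 - 1/13)^2 = (12/13)^2 = 144/169
P(at least one) = 1 - 144/169 = 25/169

25/169


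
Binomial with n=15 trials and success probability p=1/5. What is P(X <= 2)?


P(X<=2) = P(X=0) + P(X=1) + P(X=2)
= 1073741824/30517578125 + 805306368/6103515625 + 1409286144/6103515625
= 12146704384/30517578125

12146704384/30517578125


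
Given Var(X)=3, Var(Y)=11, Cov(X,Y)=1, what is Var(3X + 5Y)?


Var(3X + 5Y) = 3^2*Var(X) + 5^2*Var(Y) + 2*3*5*Cov(X,Y)
= 9*3 + 25*11 + 30*1
= 27 + 275 + 30 = 332

332


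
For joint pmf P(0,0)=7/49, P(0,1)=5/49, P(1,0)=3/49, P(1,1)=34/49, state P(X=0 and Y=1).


Read from table: P(X=0, Y=1) = 5/49

5/49


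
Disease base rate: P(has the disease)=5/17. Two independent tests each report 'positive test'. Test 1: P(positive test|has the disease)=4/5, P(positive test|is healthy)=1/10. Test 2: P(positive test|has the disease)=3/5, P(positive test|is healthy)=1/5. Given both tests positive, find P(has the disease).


After test 1: P(+) = 4/5*5/17 + 1/10*12/17 = 26/85
P(B|+) = (4/17)/(26/85) = 10/13
After test 2 (use post1 as new prior): P(+) = 3/5*10/13 + 1/5*3/13 = 33/65
P(B|+,+) = (6/13)/(33/65) = 10/11

10/11


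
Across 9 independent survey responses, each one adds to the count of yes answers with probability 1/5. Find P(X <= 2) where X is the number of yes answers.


P(X<=2) = P(X=0) + P(X=1) + P(X=2)
= 262144/1953125 + 589824/1953125 + 589824/1953125
= 1441792/1953125

1441792/1953125


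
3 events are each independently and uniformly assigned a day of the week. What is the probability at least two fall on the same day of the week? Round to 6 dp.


P(all different) = prod((7-i)/7 for i=0..2) = 0.612245
P(at least one match) = 1 - 0.612245 = 0.387755

0.387755


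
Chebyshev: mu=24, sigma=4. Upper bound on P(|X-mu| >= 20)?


k = 20/4 = 5
Chebyshev: P(|X-mu| >= k*sigma) <= 1/k^2 = 1/5^2 = 1/25

1/25


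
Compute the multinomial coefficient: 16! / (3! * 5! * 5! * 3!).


16! = 20922789888000
Denominator: 3!=6 * 5!=120 * 5!=120 * 3!=6
Coefficient = 20922789888000 / 518400 = 40360320

40360320


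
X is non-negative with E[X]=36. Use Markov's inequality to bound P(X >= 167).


Markov: P(X >= a) <= E[X]/a
P(X >= 167) <= 36/167

36/167


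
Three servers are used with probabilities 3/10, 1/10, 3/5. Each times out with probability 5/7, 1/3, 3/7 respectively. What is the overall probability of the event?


P(A) = P(A|B1)P(B1) + P(A|B2)P(B2) + P(A|B3)P(B3)
= 5/7*3/10 + 1/3*1/10 + 3/7*3/5
= 3/14 + 1/30 + 9/35 = 53/105

53/105


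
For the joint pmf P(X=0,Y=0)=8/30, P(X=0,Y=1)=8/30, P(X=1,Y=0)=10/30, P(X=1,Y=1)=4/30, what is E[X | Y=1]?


P(Y=1) = 12/30
E[X|Y=1] = (0*8 + 1*4)/12 = 4/12 = 1/3

1/3


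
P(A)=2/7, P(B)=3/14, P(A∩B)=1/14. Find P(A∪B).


P(A∪B) = P(A) + P(B) - P(A∩B)
= 2/7 + 3/14 - 1/14 = 3/7

3/7


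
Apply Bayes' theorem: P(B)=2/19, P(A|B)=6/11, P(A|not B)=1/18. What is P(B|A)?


P(A) = P(A|B)P(B) + P(A|B')P(B') = 6/11*2/19 + 1/18*17/19 = 403/3762
P(B|A) = P(A|B)P(B)/P(A) = (12/209)/(403/3762) = 216/403

216/403


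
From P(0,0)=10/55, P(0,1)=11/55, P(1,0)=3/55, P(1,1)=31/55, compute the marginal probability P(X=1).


P(X=1) = P(1,0)+P(1,1) = 3/55 + 31/55 = 34/55

34/55


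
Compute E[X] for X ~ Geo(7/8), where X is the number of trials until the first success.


For geometric (trials until first success), E[X] = 1/p = 1/(7/8) = 8/7

8/7


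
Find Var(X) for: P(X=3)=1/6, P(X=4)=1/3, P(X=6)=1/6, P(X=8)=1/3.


E[X] = 11/2, E[X^2] = 205/6
Var(X) = E[X^2] - (E[X])^2 = 205/6 - (11/2)^2 = 47/12

47/12


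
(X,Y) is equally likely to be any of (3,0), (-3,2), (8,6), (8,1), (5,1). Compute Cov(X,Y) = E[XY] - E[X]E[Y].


E[X]=21/5, E[Y]=2, E[XY]=11
Cov(X,Y) = E[XY] - E[X]E[Y] = 11 - 21/5*2 = 13/5

13/5


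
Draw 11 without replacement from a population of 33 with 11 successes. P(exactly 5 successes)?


P(X=5) = C(11,5)*C(22,6) / C(33,11)
= 462*74613 / 193536720
= 34471206/193536720 = 1915067/10752040

1915067/10752040


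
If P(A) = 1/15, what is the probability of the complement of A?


P(A') = 1 - P(A) = 1 - 1/15 = 14/15

14/15


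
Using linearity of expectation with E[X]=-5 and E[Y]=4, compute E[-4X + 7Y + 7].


E[-4X + 7Y + 7] = -4*E[X] + 7*E[Y] + 7
= (-4)*(-5) + (7)*(4) + (7)
= 20 + 28 + 7 = 55

55


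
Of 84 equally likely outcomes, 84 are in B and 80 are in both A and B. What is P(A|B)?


P(A|B) = P(A∩B)/P(B) = (80/84)/(84/84) = 80/84 = 20/21

20/21


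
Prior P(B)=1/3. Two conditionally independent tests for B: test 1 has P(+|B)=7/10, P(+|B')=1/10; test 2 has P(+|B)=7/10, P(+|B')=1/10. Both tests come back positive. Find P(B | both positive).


After test 1: P(+) = 7/10*1/3 + 1/10*2/3 = 3/10
P(B|+) = (7/30)/(3/10) = 7/9
After test 2 (use post1 as new prior): P(+) = 7/10*7/9 + 1/10*2/9 = 17/30
P(B|+,+) = (49/90)/(17/30) = 49/51

49/51


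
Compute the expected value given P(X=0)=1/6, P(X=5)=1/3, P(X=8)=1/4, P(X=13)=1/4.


E[X] = sum(x * P(x))
= 0*1/6 + 5*1/3 + 8*1/4 + 13*1/4
= 83/12

83/12


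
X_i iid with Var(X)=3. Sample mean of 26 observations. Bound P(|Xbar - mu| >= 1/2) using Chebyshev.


Var(Xbar) = Var(X)/n = 3/26
Chebyshev: P(|Xbar-mu| >= 1/2) <= Var(Xbar)/(1/2)^2 = (3/26)/(1/4) = 6/13

6/13


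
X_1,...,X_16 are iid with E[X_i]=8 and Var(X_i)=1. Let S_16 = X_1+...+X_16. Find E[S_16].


E[S_n] = n*E[X_1] = 16*8 = 128

128


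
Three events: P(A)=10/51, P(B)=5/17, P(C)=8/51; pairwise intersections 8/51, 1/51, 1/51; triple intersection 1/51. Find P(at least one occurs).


P(A∪B∪C) = P(A)+P(B)+P(C) - P(AB)-P(AC)-P(BC) + P(ABC)
= 10/51+5/17+8/51 - 8/51-1/51-1/51 + 1/51
= 8/17

8/17


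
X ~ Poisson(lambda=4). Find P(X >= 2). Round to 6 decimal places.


P(X>=2) = 1 - P(X<=1) = 1 - (e^(-4)*4^0/0! + e^(-4)*4^1/1!)
≈ 1 - (0.0183156389 + 0.0732625556)
= 1 - 0.0915781945 = 0.9084218055
≈ 0.908422

0.908422


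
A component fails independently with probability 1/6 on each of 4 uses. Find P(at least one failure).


P(at least one) = 1 - P(none)
P(none) = (1 - 1/6)^4 = (5/6)^4 = 625/1296
P(at least one) = 1 - 625/1296 = 671/1296

671/1296


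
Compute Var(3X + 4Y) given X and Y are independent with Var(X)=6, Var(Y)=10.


Independence => Cov(X,Y)=0
Var(3X + 4Y) = 3^2*Var(X) + 4^2*Var(Y)
= 9*6 + 16*10 = 214

214


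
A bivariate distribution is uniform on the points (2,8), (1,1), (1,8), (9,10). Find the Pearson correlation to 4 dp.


Cov(X,Y) = 6.8125, Var(X) = 11.1875, Var(Y) = 11.6875
rho = Cov/(sqrt(VarX)*sqrt(VarY)) = 0.5958

0.5958


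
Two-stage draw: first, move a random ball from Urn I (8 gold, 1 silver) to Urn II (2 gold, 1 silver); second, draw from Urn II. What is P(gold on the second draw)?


P(transfer gold) = 8/9; P(transfer silver) = 1/9
If gold transferred: Urn II has 3 gold of 4, so P(gold|gold moved) = 3/4
If silver transferred: Urn II has 2 gold of 4, so P(gold|silver moved) = 1/2
By total probability: P(gold) = 8/9*3/4 + 1/9*1/2 = 13/18

13/18
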